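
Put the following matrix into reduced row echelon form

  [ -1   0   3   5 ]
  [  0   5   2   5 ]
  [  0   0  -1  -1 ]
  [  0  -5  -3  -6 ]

R1 := -1·R1
  [ 1   0  -3  -5 ]
  [ 0   5   2   5 ]
  [ 0   0  -1  -1 ]
  [ 0  -5  -3  -6 ]
R2 := 1/5·R2
  [ 1   0   -3  -5 ]
  [ 0   1  2/5   1 ]
  [ 0   0   -1  -1 ]
  [ 0  -5   -3  -6 ]
R4 := R4 + 5·R2
  [ 1  0   -3  -5 ]
  [ 0  1  2/5   1 ]
  [ 0  0   -1  -1 ]
  [ 0  0   -1  -1 ]
R3 := -1·R3
  [ 1  0   -3  -5 ]
  [ 0  1  2/5   1 ]
  [ 0  0    1   1 ]
  [ 0  0   -1  -1 ]
R4 := R4 + R3
  [ 1  0   -3  -5 ]
  [ 0  1  2/5   1 ]
  [ 0  0    1   1 ]
  [ 0  0    0   0 ]
R2 := R2 − 2/5·R3
  [ 1  0  -3   -5 ]
  [ 0  1   0  3/5 ]
  [ 0  0   1    1 ]
  [ 0  0   0    0 ]
R1 := R1 + 3·R3
  [ 1  0  0   -2 ]
  [ 0  1  0  3/5 ]
  [ 0  0  1    1 ]
  [ 0  0  0    0 ]

[[1, 0, 0, -2], [0, 1, 0, 3/5], [0, 0, 1, 1], [0, 0, 0, 0]]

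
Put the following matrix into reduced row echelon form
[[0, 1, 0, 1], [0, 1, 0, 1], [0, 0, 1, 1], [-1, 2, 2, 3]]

r1 <-> r4
  [ -1  2  2  3 ]
  [  0  1  0  1 ]
  [  0  0  1  1 ]
  [  0  1  0  1 ]
r1 ← -1·r1
  [ 1  -2  -2  -3 ]
  [ 0   1   0   1 ]
  [ 0   0   1   1 ]
  [ 0   1   0   1 ]
r4 ← r4 − r2
  [ 1  -2  -2  -3 ]
  [ 0   1   0   1 ]
  [ 0   0   1   1 ]
  [ 0   0   0   0 ]
r1 ← r1 + 2·r3
  [ 1  -2  0  -1 ]
  [ 0   1  0   1 ]
  [ 0   0  1   1 ]
  [ 0   0  0   0 ]
r1 ← r1 + 2·r2
  [ 1  0  0  1 ]
  [ 0  1  0  1 ]
  [ 0  0  1  1 ]
  [ 0  0  0  0 ]

[[1, 0, 0, 1], [0, 1, 0, 1], [0, 0, 1, 1], [0, 0, 0, 0]]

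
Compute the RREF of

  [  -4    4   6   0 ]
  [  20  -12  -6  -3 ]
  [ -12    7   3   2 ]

[[1, 0, 3/2, 0], [0, 1, 3, 0], [0, 0, 0, 1]]

Multiply R1 by -1/4.
Subtract 20 times R1 from R2.
Add 12 times R1 to R3.
Multiply R2 by 1/8.
Add 5 times R2 to R3.
Multiply R3 by 8.
Add 3/8 times R3 to R2.
Add R2 to R1.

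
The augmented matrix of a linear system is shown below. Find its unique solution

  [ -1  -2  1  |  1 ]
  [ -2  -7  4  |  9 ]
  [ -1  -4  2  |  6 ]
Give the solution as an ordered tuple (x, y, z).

(4, -3, -1)

ρ1 := -1·ρ1
  [  1   2  -1  |  -1 ]
  [ -2  -7   4  |   9 ]
  [ -1  -4   2  |   6 ]
ρ2 := ρ2 + 2·ρ1
  [  1   2  -1  |  -1 ]
  [  0  -3   2  |   7 ]
  [ -1  -4   2  |   6 ]
ρ3 := ρ3 + ρ1
  [ 1   2  -1  |  -1 ]
  [ 0  -3   2  |   7 ]
  [ 0  -2   1  |   5 ]
ρ2 := -1/3·ρ2
  [ 1   2    -1  |    -1 ]
  [ 0   1  -2/3  |  -7/3 ]
  [ 0  -2     1  |     5 ]
ρ3 := ρ3 + 2·ρ2
  [ 1  2    -1  |    -1 ]
  [ 0  1  -2/3  |  -7/3 ]
  [ 0  0  -1/3  |   1/3 ]
ρ3 := -3·ρ3
  [ 1  2    -1  |    -1 ]
  [ 0  1  -2/3  |  -7/3 ]
  [ 0  0     1  |    -1 ]
ρ2 := ρ2 + 2/3·ρ3
  [ 1  2  -1  |  -1 ]
  [ 0  1   0  |  -3 ]
  [ 0  0   1  |  -1 ]
ρ1 := ρ1 + ρ3
  [ 1  2  0  |  -2 ]
  [ 0  1  0  |  -3 ]
  [ 0  0  1  |  -1 ]
ρ1 := ρ1 − 2·ρ2
  [ 1  0  0  |   4 ]
  [ 0  1  0  |  -3 ]
  [ 0  0  1  |  -1 ]
Reading off the last column: x = 4, y = -3, z = -1.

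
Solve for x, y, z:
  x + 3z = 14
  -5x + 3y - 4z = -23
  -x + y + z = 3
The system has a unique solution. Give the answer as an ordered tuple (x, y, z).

Form the augmented matrix and row-reduce:
  [  1  0   3  |   14 ]
  [ -5  3  -4  |  -23 ]
  [ -1  1   1  |    3 ]
R2 := R2 + 5·R1
R3 := R3 + R1
R2 := 1/3·R2
R3 := R3 − R2
R3 := 3·R3
R2 := R2 − 11/3·R3
R1 := R1 − 3·R3
Reading off the last column: x = 2, y = 1, z = 4.

(2, 1, 4)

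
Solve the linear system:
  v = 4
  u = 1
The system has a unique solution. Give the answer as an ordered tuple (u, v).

(1, 4)

Form the augmented matrix and row-reduce:
  [ 0  1  |  4 ]
  [ 1  0  |  1 ]
Swap R1 and R2.
  [ 1  0  |  1 ]
  [ 0  1  |  4 ]
Reading off the last column: u = 1, v = 4.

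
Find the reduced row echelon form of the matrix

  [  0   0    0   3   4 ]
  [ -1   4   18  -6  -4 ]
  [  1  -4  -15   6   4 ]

[[1, -4, 0, 0, -4], [0, 0, 1, 0, 0], [0, 0, 0, 1, 4/3]]

r1 ↔ r2
  [ -1   4   18  -6  -4 ]
  [  0   0    0   3   4 ]
  [  1  -4  -15   6   4 ]
r1 → -1·r1
  [ 1  -4  -18  6  4 ]
  [ 0   0    0  3  4 ]
  [ 1  -4  -15  6  4 ]
r3 → r3 − r1
  [ 1  -4  -18  6  4 ]
  [ 0   0    0  3  4 ]
  [ 0   0    3  0  0 ]
r2 ↔ r3
  [ 1  -4  -18  6  4 ]
  [ 0   0    3  0  0 ]
  [ 0   0    0  3  4 ]
r2 → 1/3·r2
  [ 1  -4  -18  6  4 ]
  [ 0   0    1  0  0 ]
  [ 0   0    0  3  4 ]
r3 → 1/3·r3
  [ 1  -4  -18  6    4 ]
  [ 0   0    1  0    0 ]
  [ 0   0    0  1  4/3 ]
r1 → r1 − 6·r3
  [ 1  -4  -18  0   -4 ]
  [ 0   0    1  0    0 ]
  [ 0   0    0  1  4/3 ]
r1 → r1 + 18·r2
  [ 1  -4  0  0   -4 ]
  [ 0   0  1  0    0 ]
  [ 0   0  0  1  4/3 ]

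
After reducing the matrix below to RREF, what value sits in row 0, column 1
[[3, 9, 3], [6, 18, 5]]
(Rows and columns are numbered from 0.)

r1 -> 1/3·r1
  [ 1   3  1 ]
  [ 6  18  5 ]
r2 -> r2 − 6·r1
  [ 1  3   1 ]
  [ 0  0  -1 ]
r2 -> -1·r2
  [ 1  3  1 ]
  [ 0  0  1 ]
r1 -> r1 − r2
  [ 1  3  0 ]
  [ 0  0  1 ]

3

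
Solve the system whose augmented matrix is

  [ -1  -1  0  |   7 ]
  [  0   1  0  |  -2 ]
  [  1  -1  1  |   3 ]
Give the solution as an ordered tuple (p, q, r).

Multiply R1 by -1.
  [ 1   1  0  |  -7 ]
  [ 0   1  0  |  -2 ]
  [ 1  -1  1  |   3 ]
Subtract R1 from R3.
  [ 1   1  0  |  -7 ]
  [ 0   1  0  |  -2 ]
  [ 0  -2  1  |  10 ]
Add 2 times R2 to R3.
  [ 1  1  0  |  -7 ]
  [ 0  1  0  |  -2 ]
  [ 0  0  1  |   6 ]
Subtract R2 from R1.
  [ 1  0  0  |  -5 ]
  [ 0  1  0  |  -2 ]
  [ 0  0  1  |   6 ]
Reading off the last column: p = -5, q = -2, r = 6.

(-5, -2, 6)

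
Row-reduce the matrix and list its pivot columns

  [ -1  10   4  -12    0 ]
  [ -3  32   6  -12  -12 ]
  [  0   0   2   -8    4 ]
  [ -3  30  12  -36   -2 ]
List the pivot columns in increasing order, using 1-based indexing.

R1 := -1·R1
  [  1  -10  -4   12    0 ]
  [ -3   32   6  -12  -12 ]
  [  0    0   2   -8    4 ]
  [ -3   30  12  -36   -2 ]
R2 := R2 + 3·R1
  [  1  -10  -4   12    0 ]
  [  0    2  -6   24  -12 ]
  [  0    0   2   -8    4 ]
  [ -3   30  12  -36   -2 ]
R4 := R4 + 3·R1
  [ 1  -10  -4  12    0 ]
  [ 0    2  -6  24  -12 ]
  [ 0    0   2  -8    4 ]
  [ 0    0   0   0   -2 ]
R2 := 1/2·R2
  [ 1  -10  -4  12   0 ]
  [ 0    1  -3  12  -6 ]
  [ 0    0   2  -8   4 ]
  [ 0    0   0   0  -2 ]
R3 := 1/2·R3
  [ 1  -10  -4  12   0 ]
  [ 0    1  -3  12  -6 ]
  [ 0    0   1  -4   2 ]
  [ 0    0   0   0  -2 ]
R4 := -1/2·R4
  [ 1  -10  -4  12   0 ]
  [ 0    1  -3  12  -6 ]
  [ 0    0   1  -4   2 ]
  [ 0    0   0   0   1 ]
R3 := R3 − 2·R4
  [ 1  -10  -4  12   0 ]
  [ 0    1  -3  12  -6 ]
  [ 0    0   1  -4   0 ]
  [ 0    0   0   0   1 ]
R2 := R2 + 6·R4
  [ 1  -10  -4  12  0 ]
  [ 0    1  -3  12  0 ]
  [ 0    0   1  -4  0 ]
  [ 0    0   0   0  1 ]
R2 := R2 + 3·R3
  [ 1  -10  -4  12  0 ]
  [ 0    1   0   0  0 ]
  [ 0    0   1  -4  0 ]
  [ 0    0   0   0  1 ]
R1 := R1 + 4·R3
  [ 1  -10  0  -4  0 ]
  [ 0    1  0   0  0 ]
  [ 0    0  1  -4  0 ]
  [ 0    0  0   0  1 ]
R1 := R1 + 10·R2
  [ 1  0  0  -4  0 ]
  [ 0  1  0   0  0 ]
  [ 0  0  1  -4  0 ]
  [ 0  0  0   0  1 ]
Pivot columns are the columns containing a leading 1.

1, 2, 3, 5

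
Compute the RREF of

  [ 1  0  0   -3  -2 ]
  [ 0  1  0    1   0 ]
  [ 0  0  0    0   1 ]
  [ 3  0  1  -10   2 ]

r4 → r4 − 3·r1
r3 <=> r4
r3 → r3 − 8·r4
r1 → r1 + 2·r4

[[1, 0, 0, -3, 0], [0, 1, 0, 1, 0], [0, 0, 1, -1, 0], [0, 0, 0, 0, 1]]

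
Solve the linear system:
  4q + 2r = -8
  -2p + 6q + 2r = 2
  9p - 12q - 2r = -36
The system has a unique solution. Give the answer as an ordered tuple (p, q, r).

Form the augmented matrix and row-reduce:
  [  0    4   2  |   -8 ]
  [ -2    6   2  |    2 ]
  [  9  -12  -2  |  -36 ]
r1 <=> r2
  [ -2    6   2  |    2 ]
  [  0    4   2  |   -8 ]
  [  9  -12  -2  |  -36 ]
r1 → -1/2·r1
  [ 1   -3  -1  |   -1 ]
  [ 0    4   2  |   -8 ]
  [ 9  -12  -2  |  -36 ]
r3 → r3 − 9·r1
  [ 1  -3  -1  |   -1 ]
  [ 0   4   2  |   -8 ]
  [ 0  15   7  |  -27 ]
r2 → 1/4·r2
  [ 1  -3   -1  |   -1 ]
  [ 0   1  1/2  |   -2 ]
  [ 0  15    7  |  -27 ]
r3 → r3 − 15·r2
  [ 1  -3    -1  |  -1 ]
  [ 0   1   1/2  |  -2 ]
  [ 0   0  -1/2  |   3 ]
r3 → -2·r3
  [ 1  -3   -1  |  -1 ]
  [ 0   1  1/2  |  -2 ]
  [ 0   0    1  |  -6 ]
r2 → r2 − 1/2·r3
  [ 1  -3  -1  |  -1 ]
  [ 0   1   0  |   1 ]
  [ 0   0   1  |  -6 ]
r1 → r1 + r3
  [ 1  -3  0  |  -7 ]
  [ 0   1  0  |   1 ]
  [ 0   0  1  |  -6 ]
r1 → r1 + 3·r2
  [ 1  0  0  |  -4 ]
  [ 0  1  0  |   1 ]
  [ 0  0  1  |  -6 ]
Reading off the last column: p = -4, q = 1, r = -6.

(-4, 1, -6)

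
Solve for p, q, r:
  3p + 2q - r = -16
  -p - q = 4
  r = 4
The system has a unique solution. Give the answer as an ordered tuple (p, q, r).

(-4, 0, 4)

Form the augmented matrix and row-reduce:
  [  3   2  -1  |  -16 ]
  [ -1  -1   0  |    4 ]
  [  0   0   1  |    4 ]
r1 ← 1/3·r1
r2 ← r2 + r1
r2 ← -3·r2
r2 ← r2 − r3
r1 ← r1 + 1/3·r3
r1 ← r1 − 2/3·r2
Reading off the last column: p = -4, q = 0, r = 4.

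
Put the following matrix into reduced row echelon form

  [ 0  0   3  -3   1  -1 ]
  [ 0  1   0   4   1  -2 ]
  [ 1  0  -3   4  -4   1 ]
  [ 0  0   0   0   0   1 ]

Swap ρ1 and ρ3.
  [ 1  0  -3   4  -4   1 ]
  [ 0  1   0   4   1  -2 ]
  [ 0  0   3  -3   1  -1 ]
  [ 0  0   0   0   0   1 ]
Multiply ρ3 by 1/3.
  [ 1  0  -3   4   -4     1 ]
  [ 0  1   0   4    1    -2 ]
  [ 0  0   1  -1  1/3  -1/3 ]
  [ 0  0   0   0    0     1 ]
Add 1/3 times ρ4 to ρ3.
  [ 1  0  -3   4   -4   1 ]
  [ 0  1   0   4    1  -2 ]
  [ 0  0   1  -1  1/3   0 ]
  [ 0  0   0   0    0   1 ]
Add 2 times ρ4 to ρ2.
  [ 1  0  -3   4   -4  1 ]
  [ 0  1   0   4    1  0 ]
  [ 0  0   1  -1  1/3  0 ]
  [ 0  0   0   0    0  1 ]
Subtract ρ4 from ρ1.
  [ 1  0  -3   4   -4  0 ]
  [ 0  1   0   4    1  0 ]
  [ 0  0   1  -1  1/3  0 ]
  [ 0  0   0   0    0  1 ]
Add 3 times ρ3 to ρ1.
  [ 1  0  0   1   -3  0 ]
  [ 0  1  0   4    1  0 ]
  [ 0  0  1  -1  1/3  0 ]
  [ 0  0  0   0    0  1 ]

[[1, 0, 0, 1, -3, 0], [0, 1, 0, 4, 1, 0], [0, 0, 1, -1, 1/3, 0], [0, 0, 0, 0, 0, 1]]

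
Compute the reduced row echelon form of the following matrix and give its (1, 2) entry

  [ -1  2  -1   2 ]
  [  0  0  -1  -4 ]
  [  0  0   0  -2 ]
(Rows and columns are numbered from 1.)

r1 -> -1·r1
  [ 1  -2   1  -2 ]
  [ 0   0  -1  -4 ]
  [ 0   0   0  -2 ]
r2 -> -1·r2
  [ 1  -2  1  -2 ]
  [ 0   0  1   4 ]
  [ 0   0  0  -2 ]
r3 -> -1/2·r3
  [ 1  -2  1  -2 ]
  [ 0   0  1   4 ]
  [ 0   0  0   1 ]
r2 -> r2 − 4·r3
  [ 1  -2  1  -2 ]
  [ 0   0  1   0 ]
  [ 0   0  0   1 ]
r1 -> r1 + 2·r3
  [ 1  -2  1  0 ]
  [ 0   0  1  0 ]
  [ 0   0  0  1 ]
r1 -> r1 − r2
  [ 1  -2  0  0 ]
  [ 0   0  1  0 ]
  [ 0   0  0  1 ]

-2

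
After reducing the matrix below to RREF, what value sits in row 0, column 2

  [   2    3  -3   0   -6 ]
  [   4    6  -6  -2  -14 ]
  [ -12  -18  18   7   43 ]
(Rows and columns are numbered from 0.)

-3/2

Multiply r1 by 1/2.
  [   1  3/2  -3/2   0   -3 ]
  [   4    6    -6  -2  -14 ]
  [ -12  -18    18   7   43 ]
Subtract 4 times r1 from r2.
  [   1  3/2  -3/2   0  -3 ]
  [   0    0     0  -2  -2 ]
  [ -12  -18    18   7  43 ]
Add 12 times r1 to r3.
  [ 1  3/2  -3/2   0  -3 ]
  [ 0    0     0  -2  -2 ]
  [ 0    0     0   7   7 ]
Multiply r2 by -1/2.
  [ 1  3/2  -3/2  0  -3 ]
  [ 0    0     0  1   1 ]
  [ 0    0     0  7   7 ]
Subtract 7 times r2 from r3.
  [ 1  3/2  -3/2  0  -3 ]
  [ 0    0     0  1   1 ]
  [ 0    0     0  0   0 ]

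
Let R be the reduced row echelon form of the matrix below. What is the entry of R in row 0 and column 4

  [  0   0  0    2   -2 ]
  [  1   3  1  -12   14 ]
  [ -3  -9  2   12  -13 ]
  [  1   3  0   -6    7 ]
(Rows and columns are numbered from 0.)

1

R1 ↔ R2
  [  1   3  1  -12   14 ]
  [  0   0  0    2   -2 ]
  [ -3  -9  2   12  -13 ]
  [  1   3  0   -6    7 ]
R3 → R3 + 3·R1
  [ 1  3  1  -12  14 ]
  [ 0  0  0    2  -2 ]
  [ 0  0  5  -24  29 ]
  [ 1  3  0   -6   7 ]
R4 → R4 − R1
  [ 1  3   1  -12  14 ]
  [ 0  0   0    2  -2 ]
  [ 0  0   5  -24  29 ]
  [ 0  0  -1    6  -7 ]
R2 ↔ R3
  [ 1  3   1  -12  14 ]
  [ 0  0   5  -24  29 ]
  [ 0  0   0    2  -2 ]
  [ 0  0  -1    6  -7 ]
R2 → 1/5·R2
  [ 1  3   1    -12    14 ]
  [ 0  0   1  -24/5  29/5 ]
  [ 0  0   0      2    -2 ]
  [ 0  0  -1      6    -7 ]
R4 → R4 + R2
  [ 1  3  1    -12    14 ]
  [ 0  0  1  -24/5  29/5 ]
  [ 0  0  0      2    -2 ]
  [ 0  0  0    6/5  -6/5 ]
R3 → 1/2·R3
  [ 1  3  1    -12    14 ]
  [ 0  0  1  -24/5  29/5 ]
  [ 0  0  0      1    -1 ]
  [ 0  0  0    6/5  -6/5 ]
R4 → R4 − 6/5·R3
  [ 1  3  1    -12    14 ]
  [ 0  0  1  -24/5  29/5 ]
  [ 0  0  0      1    -1 ]
  [ 0  0  0      0     0 ]
R2 → R2 + 24/5·R3
  [ 1  3  1  -12  14 ]
  [ 0  0  1    0   1 ]
  [ 0  0  0    1  -1 ]
  [ 0  0  0    0   0 ]
R1 → R1 + 12·R3
  [ 1  3  1  0   2 ]
  [ 0  0  1  0   1 ]
  [ 0  0  0  1  -1 ]
  [ 0  0  0  0   0 ]
R1 → R1 − R2
  [ 1  3  0  0   1 ]
  [ 0  0  1  0   1 ]
  [ 0  0  0  1  -1 ]
  [ 0  0  0  0   0 ]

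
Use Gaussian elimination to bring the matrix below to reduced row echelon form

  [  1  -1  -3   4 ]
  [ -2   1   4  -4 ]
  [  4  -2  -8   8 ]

R2 := R2 + 2·R1
  [ 1  -1  -3  4 ]
  [ 0  -1  -2  4 ]
  [ 4  -2  -8  8 ]
R3 := R3 − 4·R1
  [ 1  -1  -3   4 ]
  [ 0  -1  -2   4 ]
  [ 0   2   4  -8 ]
R2 := -1·R2
  [ 1  -1  -3   4 ]
  [ 0   1   2  -4 ]
  [ 0   2   4  -8 ]
R3 := R3 − 2·R2
  [ 1  -1  -3   4 ]
  [ 0   1   2  -4 ]
  [ 0   0   0   0 ]
R1 := R1 + R2
  [ 1  0  -1   0 ]
  [ 0  1   2  -4 ]
  [ 0  0   0   0 ]

[[1, 0, -1, 0], [0, 1, 2, -4], [0, 0, 0, 0]]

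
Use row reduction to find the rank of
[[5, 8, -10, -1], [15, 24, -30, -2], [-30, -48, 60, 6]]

rank = 2

ρ1 := 1/5·ρ1
  [   1  8/5   -2  -1/5 ]
  [  15   24  -30    -2 ]
  [ -30  -48   60     6 ]
ρ2 := ρ2 − 15·ρ1
  [   1  8/5  -2  -1/5 ]
  [   0    0   0     1 ]
  [ -30  -48  60     6 ]
ρ3 := ρ3 + 30·ρ1
  [ 1  8/5  -2  -1/5 ]
  [ 0    0   0     1 ]
  [ 0    0   0     0 ]
ρ1 := ρ1 + 1/5·ρ2
  [ 1  8/5  -2  0 ]
  [ 0    0   0  1 ]
  [ 0    0   0  0 ]
The reduced form has 2 nonzero rows.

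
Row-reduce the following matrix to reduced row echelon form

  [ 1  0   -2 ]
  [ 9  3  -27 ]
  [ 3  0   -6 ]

R2 ← R2 − 9·R1
R3 ← R3 − 3·R1
R2 ← 1/3·R2

[[1, 0, -2], [0, 1, -3], [0, 0, 0]]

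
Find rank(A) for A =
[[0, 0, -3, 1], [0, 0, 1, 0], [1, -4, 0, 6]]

ρ1 <-> ρ3
  [ 1  -4   0  6 ]
  [ 0   0   1  0 ]
  [ 0   0  -3  1 ]
ρ3 -> ρ3 + 3·ρ2
  [ 1  -4  0  6 ]
  [ 0   0  1  0 ]
  [ 0   0  0  1 ]
ρ1 -> ρ1 − 6·ρ3
  [ 1  -4  0  0 ]
  [ 0   0  1  0 ]
  [ 0   0  0  1 ]
The reduced form has 3 nonzero rows.

rank = 3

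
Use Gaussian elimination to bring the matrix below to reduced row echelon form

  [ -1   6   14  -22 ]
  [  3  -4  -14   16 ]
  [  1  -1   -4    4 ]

ρ1 ← -1·ρ1
  [ 1  -6  -14  22 ]
  [ 3  -4  -14  16 ]
  [ 1  -1   -4   4 ]
ρ2 ← ρ2 − 3·ρ1
  [ 1  -6  -14   22 ]
  [ 0  14   28  -50 ]
  [ 1  -1   -4    4 ]
ρ3 ← ρ3 − ρ1
  [ 1  -6  -14   22 ]
  [ 0  14   28  -50 ]
  [ 0   5   10  -18 ]
ρ2 ← 1/14·ρ2
  [ 1  -6  -14     22 ]
  [ 0   1    2  -25/7 ]
  [ 0   5   10    -18 ]
ρ3 ← ρ3 − 5·ρ2
  [ 1  -6  -14     22 ]
  [ 0   1    2  -25/7 ]
  [ 0   0    0   -1/7 ]
ρ3 ← -7·ρ3
  [ 1  -6  -14     22 ]
  [ 0   1    2  -25/7 ]
  [ 0   0    0      1 ]
ρ2 ← ρ2 + 25/7·ρ3
  [ 1  -6  -14  22 ]
  [ 0   1    2   0 ]
  [ 0   0    0   1 ]
ρ1 ← ρ1 − 22·ρ3
  [ 1  -6  -14  0 ]
  [ 0   1    2  0 ]
  [ 0   0    0  1 ]
ρ1 ← ρ1 + 6·ρ2
  [ 1  0  -2  0 ]
  [ 0  1   2  0 ]
  [ 0  0   0  1 ]

[[1, 0, -2, 0], [0, 1, 2, 0], [0, 0, 0, 1]]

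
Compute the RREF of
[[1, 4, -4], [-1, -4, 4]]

r2 -> r2 + r1
  [ 1  4  -4 ]
  [ 0  0   0 ]

[[1, 4, -4], [0, 0, 0]]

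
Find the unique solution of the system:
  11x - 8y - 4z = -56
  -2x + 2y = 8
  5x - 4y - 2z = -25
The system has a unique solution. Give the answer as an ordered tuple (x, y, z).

(-6, -2, 3/2)

Form the augmented matrix and row-reduce:
  [ 11  -8  -4  |  -56 ]
  [ -2   2   0  |    8 ]
  [  5  -4  -2  |  -25 ]
R1 → 1/11·R1
  [  1  -8/11  -4/11  |  -56/11 ]
  [ -2      2      0  |       8 ]
  [  5     -4     -2  |     -25 ]
R2 → R2 + 2·R1
  [ 1  -8/11  -4/11  |  -56/11 ]
  [ 0   6/11  -8/11  |  -24/11 ]
  [ 5     -4     -2  |     -25 ]
R3 → R3 − 5·R1
  [ 1  -8/11  -4/11  |  -56/11 ]
  [ 0   6/11  -8/11  |  -24/11 ]
  [ 0  -4/11  -2/11  |    5/11 ]
R2 → 11/6·R2
  [ 1  -8/11  -4/11  |  -56/11 ]
  [ 0      1   -4/3  |      -4 ]
  [ 0  -4/11  -2/11  |    5/11 ]
R3 → R3 + 4/11·R2
  [ 1  -8/11  -4/11  |  -56/11 ]
  [ 0      1   -4/3  |      -4 ]
  [ 0      0   -2/3  |      -1 ]
R3 → -3/2·R3
  [ 1  -8/11  -4/11  |  -56/11 ]
  [ 0      1   -4/3  |      -4 ]
  [ 0      0      1  |     3/2 ]
R2 → R2 + 4/3·R3
  [ 1  -8/11  -4/11  |  -56/11 ]
  [ 0      1      0  |      -2 ]
  [ 0      0      1  |     3/2 ]
R1 → R1 + 4/11·R3
  [ 1  -8/11  0  |  -50/11 ]
  [ 0      1  0  |      -2 ]
  [ 0      0  1  |     3/2 ]
R1 → R1 + 8/11·R2
  [ 1  0  0  |   -6 ]
  [ 0  1  0  |   -2 ]
  [ 0  0  1  |  3/2 ]
Reading off the last column: x = -6, y = -2, z = 3/2.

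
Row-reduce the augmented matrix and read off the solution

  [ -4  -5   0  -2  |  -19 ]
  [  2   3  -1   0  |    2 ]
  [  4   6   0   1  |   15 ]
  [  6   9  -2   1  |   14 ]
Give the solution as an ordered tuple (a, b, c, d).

(1, 1, 3, 5)

Multiply ρ1 by -1/4.
  [ 1  5/4   0  1/2  |  19/4 ]
  [ 2    3  -1    0  |     2 ]
  [ 4    6   0    1  |    15 ]
  [ 6    9  -2    1  |    14 ]
Subtract 2 times ρ1 from ρ2.
  [ 1  5/4   0  1/2  |   19/4 ]
  [ 0  1/2  -1   -1  |  -15/2 ]
  [ 4    6   0    1  |     15 ]
  [ 6    9  -2    1  |     14 ]
Subtract 4 times ρ1 from ρ3.
  [ 1  5/4   0  1/2  |   19/4 ]
  [ 0  1/2  -1   -1  |  -15/2 ]
  [ 0    1   0   -1  |     -4 ]
  [ 6    9  -2    1  |     14 ]
Subtract 6 times ρ1 from ρ4.
  [ 1  5/4   0  1/2  |   19/4 ]
  [ 0  1/2  -1   -1  |  -15/2 ]
  [ 0    1   0   -1  |     -4 ]
  [ 0  3/2  -2   -2  |  -29/2 ]
Multiply ρ2 by 2.
  [ 1  5/4   0  1/2  |   19/4 ]
  [ 0    1  -2   -2  |    -15 ]
  [ 0    1   0   -1  |     -4 ]
  [ 0  3/2  -2   -2  |  -29/2 ]
Subtract ρ2 from ρ3.
  [ 1  5/4   0  1/2  |   19/4 ]
  [ 0    1  -2   -2  |    -15 ]
  [ 0    0   2    1  |     11 ]
  [ 0  3/2  -2   -2  |  -29/2 ]
Subtract 3/2 times ρ2 from ρ4.
  [ 1  5/4   0  1/2  |  19/4 ]
  [ 0    1  -2   -2  |   -15 ]
  [ 0    0   2    1  |    11 ]
  [ 0    0   1    1  |     8 ]
Multiply ρ3 by 1/2.
  [ 1  5/4   0  1/2  |  19/4 ]
  [ 0    1  -2   -2  |   -15 ]
  [ 0    0   1  1/2  |  11/2 ]
  [ 0    0   1    1  |     8 ]
Subtract ρ3 from ρ4.
  [ 1  5/4   0  1/2  |  19/4 ]
  [ 0    1  -2   -2  |   -15 ]
  [ 0    0   1  1/2  |  11/2 ]
  [ 0    0   0  1/2  |   5/2 ]
Multiply ρ4 by 2.
  [ 1  5/4   0  1/2  |  19/4 ]
  [ 0    1  -2   -2  |   -15 ]
  [ 0    0   1  1/2  |  11/2 ]
  [ 0    0   0    1  |     5 ]
Subtract 1/2 times ρ4 from ρ3.
  [ 1  5/4   0  1/2  |  19/4 ]
  [ 0    1  -2   -2  |   -15 ]
  [ 0    0   1    0  |     3 ]
  [ 0    0   0    1  |     5 ]
Add 2 times ρ4 to ρ2.
  [ 1  5/4   0  1/2  |  19/4 ]
  [ 0    1  -2    0  |    -5 ]
  [ 0    0   1    0  |     3 ]
  [ 0    0   0    1  |     5 ]
Subtract 1/2 times ρ4 from ρ1.
  [ 1  5/4   0  0  |  9/4 ]
  [ 0    1  -2  0  |   -5 ]
  [ 0    0   1  0  |    3 ]
  [ 0    0   0  1  |    5 ]
Add 2 times ρ3 to ρ2.
  [ 1  5/4  0  0  |  9/4 ]
  [ 0    1  0  0  |    1 ]
  [ 0    0  1  0  |    3 ]
  [ 0    0  0  1  |    5 ]
Subtract 5/4 times ρ2 from ρ1.
  [ 1  0  0  0  |  1 ]
  [ 0  1  0  0  |  1 ]
  [ 0  0  1  0  |  3 ]
  [ 0  0  0  1  |  5 ]
Reading off the last column: a = 1, b = 1, c = 3, d = 5.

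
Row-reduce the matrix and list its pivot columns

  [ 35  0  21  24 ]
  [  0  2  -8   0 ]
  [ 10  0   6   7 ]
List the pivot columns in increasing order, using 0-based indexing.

r1 -> 1/35·r1
  [  1  0  3/5  24/35 ]
  [  0  2   -8      0 ]
  [ 10  0    6      7 ]
r3 -> r3 − 10·r1
  [ 1  0  3/5  24/35 ]
  [ 0  2   -8      0 ]
  [ 0  0    0    1/7 ]
r2 -> 1/2·r2
  [ 1  0  3/5  24/35 ]
  [ 0  1   -4      0 ]
  [ 0  0    0    1/7 ]
r3 -> 7·r3
  [ 1  0  3/5  24/35 ]
  [ 0  1   -4      0 ]
  [ 0  0    0      1 ]
r1 -> r1 − 24/35·r3
  [ 1  0  3/5  0 ]
  [ 0  1   -4  0 ]
  [ 0  0    0  1 ]
Pivot columns are the columns containing a leading 1.

0, 1, 3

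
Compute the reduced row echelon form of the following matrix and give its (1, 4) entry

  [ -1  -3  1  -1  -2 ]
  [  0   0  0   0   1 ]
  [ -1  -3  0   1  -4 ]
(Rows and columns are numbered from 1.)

R1 -> -1·R1
  [  1   3  -1  1   2 ]
  [  0   0   0  0   1 ]
  [ -1  -3   0  1  -4 ]
R3 -> R3 + R1
  [ 1  3  -1  1   2 ]
  [ 0  0   0  0   1 ]
  [ 0  0  -1  2  -2 ]
R2 ↔ R3
  [ 1  3  -1  1   2 ]
  [ 0  0  -1  2  -2 ]
  [ 0  0   0  0   1 ]
R2 -> -1·R2
  [ 1  3  -1   1  2 ]
  [ 0  0   1  -2  2 ]
  [ 0  0   0   0  1 ]
R2 -> R2 − 2·R3
  [ 1  3  -1   1  2 ]
  [ 0  0   1  -2  0 ]
  [ 0  0   0   0  1 ]
R1 -> R1 − 2·R3
  [ 1  3  -1   1  0 ]
  [ 0  0   1  -2  0 ]
  [ 0  0   0   0  1 ]
R1 -> R1 + R2
  [ 1  3  0  -1  0 ]
  [ 0  0  1  -2  0 ]
  [ 0  0  0   0  1 ]

-1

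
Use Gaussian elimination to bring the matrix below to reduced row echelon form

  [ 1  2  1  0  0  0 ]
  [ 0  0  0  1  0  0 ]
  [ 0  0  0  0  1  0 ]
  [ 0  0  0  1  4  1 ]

[[1, 2, 1, 0, 0, 0], [0, 0, 0, 1, 0, 0], [0, 0, 0, 0, 1, 0], [0, 0, 0, 0, 0, 1]]

R4 := R4 − R2
  [ 1  2  1  0  0  0 ]
  [ 0  0  0  1  0  0 ]
  [ 0  0  0  0  1  0 ]
  [ 0  0  0  0  4  1 ]
R4 := R4 − 4·R3
  [ 1  2  1  0  0  0 ]
  [ 0  0  0  1  0  0 ]
  [ 0  0  0  0  1  0 ]
  [ 0  0  0  0  0  1 ]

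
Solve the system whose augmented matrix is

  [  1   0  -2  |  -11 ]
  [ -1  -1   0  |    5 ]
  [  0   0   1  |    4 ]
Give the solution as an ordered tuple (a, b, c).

ρ2 → ρ2 + ρ1
  [ 1   0  -2  |  -11 ]
  [ 0  -1  -2  |   -6 ]
  [ 0   0   1  |    4 ]
ρ2 → -1·ρ2
  [ 1  0  -2  |  -11 ]
  [ 0  1   2  |    6 ]
  [ 0  0   1  |    4 ]
ρ2 → ρ2 − 2·ρ3
  [ 1  0  -2  |  -11 ]
  [ 0  1   0  |   -2 ]
  [ 0  0   1  |    4 ]
ρ1 → ρ1 + 2·ρ3
  [ 1  0  0  |  -3 ]
  [ 0  1  0  |  -2 ]
  [ 0  0  1  |   4 ]
Reading off the last column: a = -3, b = -2, c = 4.

(-3, -2, 4)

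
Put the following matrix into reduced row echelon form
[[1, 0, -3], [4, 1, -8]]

[[1, 0, -3], [0, 1, 4]]

R2 ← R2 − 4·R1
  [ 1  0  -3 ]
  [ 0  1   4 ]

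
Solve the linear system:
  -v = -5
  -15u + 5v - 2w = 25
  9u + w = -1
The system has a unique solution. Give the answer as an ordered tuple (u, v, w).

Form the augmented matrix and row-reduce:
  [   0  -1   0  |  -5 ]
  [ -15   5  -2  |  25 ]
  [   9   0   1  |  -1 ]
ρ1 ↔ ρ2
  [ -15   5  -2  |  25 ]
  [   0  -1   0  |  -5 ]
  [   9   0   1  |  -1 ]
ρ1 ← -1/15·ρ1
  [ 1  -1/3  2/15  |  -5/3 ]
  [ 0    -1     0  |    -5 ]
  [ 9     0     1  |    -1 ]
ρ3 ← ρ3 − 9·ρ1
  [ 1  -1/3  2/15  |  -5/3 ]
  [ 0    -1     0  |    -5 ]
  [ 0     3  -1/5  |    14 ]
ρ2 ← -1·ρ2
  [ 1  -1/3  2/15  |  -5/3 ]
  [ 0     1     0  |     5 ]
  [ 0     3  -1/5  |    14 ]
ρ3 ← ρ3 − 3·ρ2
  [ 1  -1/3  2/15  |  -5/3 ]
  [ 0     1     0  |     5 ]
  [ 0     0  -1/5  |    -1 ]
ρ3 ← -5·ρ3
  [ 1  -1/3  2/15  |  -5/3 ]
  [ 0     1     0  |     5 ]
  [ 0     0     1  |     5 ]
ρ1 ← ρ1 − 2/15·ρ3
  [ 1  -1/3  0  |  -7/3 ]
  [ 0     1  0  |     5 ]
  [ 0     0  1  |     5 ]
ρ1 ← ρ1 + 1/3·ρ2
  [ 1  0  0  |  -2/3 ]
  [ 0  1  0  |     5 ]
  [ 0  0  1  |     5 ]
Reading off the last column: u = -2/3, v = 5, w = 5.

(-2/3, 5, 5)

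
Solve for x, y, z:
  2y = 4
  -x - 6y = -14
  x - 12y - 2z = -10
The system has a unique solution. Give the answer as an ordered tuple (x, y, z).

Form the augmented matrix and row-reduce:
  [  0    2   0  |    4 ]
  [ -1   -6   0  |  -14 ]
  [  1  -12  -2  |  -10 ]
Swap ρ1 and ρ2.
Multiply ρ1 by -1.
Subtract ρ1 from ρ3.
Multiply ρ2 by 1/2.
Add 18 times ρ2 to ρ3.
Multiply ρ3 by -1/2.
Subtract 6 times ρ2 from ρ1.
Reading off the last column: x = 2, y = 2, z = -6.

(2, 2, -6)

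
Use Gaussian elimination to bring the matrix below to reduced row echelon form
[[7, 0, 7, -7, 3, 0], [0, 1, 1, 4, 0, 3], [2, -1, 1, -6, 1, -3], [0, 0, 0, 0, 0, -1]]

[[1, 0, 1, -1, 0, 0], [0, 1, 1, 4, 0, 0], [0, 0, 0, 0, 1, 0], [0, 0, 0, 0, 0, 1]]

R1 → 1/7·R1
  [ 1   0  1  -1  3/7   0 ]
  [ 0   1  1   4    0   3 ]
  [ 2  -1  1  -6    1  -3 ]
  [ 0   0  0   0    0  -1 ]
R3 → R3 − 2·R1
  [ 1   0   1  -1  3/7   0 ]
  [ 0   1   1   4    0   3 ]
  [ 0  -1  -1  -4  1/7  -3 ]
  [ 0   0   0   0    0  -1 ]
R3 → R3 + R2
  [ 1  0  1  -1  3/7   0 ]
  [ 0  1  1   4    0   3 ]
  [ 0  0  0   0  1/7   0 ]
  [ 0  0  0   0    0  -1 ]
R3 → 7·R3
  [ 1  0  1  -1  3/7   0 ]
  [ 0  1  1   4    0   3 ]
  [ 0  0  0   0    1   0 ]
  [ 0  0  0   0    0  -1 ]
R4 → -1·R4
  [ 1  0  1  -1  3/7  0 ]
  [ 0  1  1   4    0  3 ]
  [ 0  0  0   0    1  0 ]
  [ 0  0  0   0    0  1 ]
R2 → R2 − 3·R4
  [ 1  0  1  -1  3/7  0 ]
  [ 0  1  1   4    0  0 ]
  [ 0  0  0   0    1  0 ]
  [ 0  0  0   0    0  1 ]
R1 → R1 − 3/7·R3
  [ 1  0  1  -1  0  0 ]
  [ 0  1  1   4  0  0 ]
  [ 0  0  0   0  1  0 ]
  [ 0  0  0   0  0  1 ]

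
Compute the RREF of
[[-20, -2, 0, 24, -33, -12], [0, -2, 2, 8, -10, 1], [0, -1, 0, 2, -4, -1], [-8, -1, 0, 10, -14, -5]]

Multiply R1 by -1/20.
  [  1  1/10  0  -6/5  33/20  3/5 ]
  [  0    -2  2     8    -10    1 ]
  [  0    -1  0     2     -4   -1 ]
  [ -8    -1  0    10    -14   -5 ]
Add 8 times R1 to R4.
  [ 1  1/10  0  -6/5  33/20   3/5 ]
  [ 0    -2  2     8    -10     1 ]
  [ 0    -1  0     2     -4    -1 ]
  [ 0  -1/5  0   2/5   -4/5  -1/5 ]
Multiply R2 by -1/2.
  [ 1  1/10   0  -6/5  33/20   3/5 ]
  [ 0     1  -1    -4      5  -1/2 ]
  [ 0    -1   0     2     -4    -1 ]
  [ 0  -1/5   0   2/5   -4/5  -1/5 ]
Add R2 to R3.
  [ 1  1/10   0  -6/5  33/20   3/5 ]
  [ 0     1  -1    -4      5  -1/2 ]
  [ 0     0  -1    -2      1  -3/2 ]
  [ 0  -1/5   0   2/5   -4/5  -1/5 ]
Add 1/5 times R2 to R4.
  [ 1  1/10     0  -6/5  33/20    3/5 ]
  [ 0     1    -1    -4      5   -1/2 ]
  [ 0     0    -1    -2      1   -3/2 ]
  [ 0     0  -1/5  -2/5    1/5  -3/10 ]
Multiply R3 by -1.
  [ 1  1/10     0  -6/5  33/20    3/5 ]
  [ 0     1    -1    -4      5   -1/2 ]
  [ 0     0     1     2     -1    3/2 ]
  [ 0     0  -1/5  -2/5    1/5  -3/10 ]
Add 1/5 times R3 to R4.
  [ 1  1/10   0  -6/5  33/20   3/5 ]
  [ 0     1  -1    -4      5  -1/2 ]
  [ 0     0   1     2     -1   3/2 ]
  [ 0     0   0     0      0     0 ]
Add R3 to R2.
  [ 1  1/10  0  -6/5  33/20  3/5 ]
  [ 0     1  0    -2      4    1 ]
  [ 0     0  1     2     -1  3/2 ]
  [ 0     0  0     0      0    0 ]
Subtract 1/10 times R2 from R1.
  [ 1  0  0  -1  5/4  1/2 ]
  [ 0  1  0  -2    4    1 ]
  [ 0  0  1   2   -1  3/2 ]
  [ 0  0  0   0    0    0 ]

[[1, 0, 0, -1, 5/4, 1/2], [0, 1, 0, -2, 4, 1], [0, 0, 1, 2, -1, 3/2], [0, 0, 0, 0, 0, 0]]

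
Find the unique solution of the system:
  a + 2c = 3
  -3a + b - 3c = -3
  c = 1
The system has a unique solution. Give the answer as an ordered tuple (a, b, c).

Form the augmented matrix and row-reduce:
  [  1  0   2  |   3 ]
  [ -3  1  -3  |  -3 ]
  [  0  0   1  |   1 ]
r2 := r2 + 3·r1
r2 := r2 − 3·r3
r1 := r1 − 2·r3
Reading off the last column: a = 1, b = 3, c = 1.

(1, 3, 1)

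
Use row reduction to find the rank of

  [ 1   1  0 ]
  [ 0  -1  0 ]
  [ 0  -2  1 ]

R2 ← -1·R2
  [ 1   1  0 ]
  [ 0   1  0 ]
  [ 0  -2  1 ]
R3 ← R3 + 2·R2
  [ 1  1  0 ]
  [ 0  1  0 ]
  [ 0  0  1 ]
R1 ← R1 − R2
  [ 1  0  0 ]
  [ 0  1  0 ]
  [ 0  0  1 ]
The reduced form has 3 nonzero rows.

rank = 3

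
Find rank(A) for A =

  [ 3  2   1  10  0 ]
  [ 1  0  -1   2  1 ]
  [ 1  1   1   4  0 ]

rank = 3

r1 → 1/3·r1
  [ 1  2/3  1/3  10/3  0 ]
  [ 1    0   -1     2  1 ]
  [ 1    1    1     4  0 ]
r2 → r2 − r1
  [ 1   2/3   1/3  10/3  0 ]
  [ 0  -2/3  -4/3  -4/3  1 ]
  [ 1     1     1     4  0 ]
r3 → r3 − r1
  [ 1   2/3   1/3  10/3  0 ]
  [ 0  -2/3  -4/3  -4/3  1 ]
  [ 0   1/3   2/3   2/3  0 ]
r2 → -3/2·r2
  [ 1  2/3  1/3  10/3     0 ]
  [ 0    1    2     2  -3/2 ]
  [ 0  1/3  2/3   2/3     0 ]
r3 → r3 − 1/3·r2
  [ 1  2/3  1/3  10/3     0 ]
  [ 0    1    2     2  -3/2 ]
  [ 0    0    0     0   1/2 ]
r3 → 2·r3
  [ 1  2/3  1/3  10/3     0 ]
  [ 0    1    2     2  -3/2 ]
  [ 0    0    0     0     1 ]
r2 → r2 + 3/2·r3
  [ 1  2/3  1/3  10/3  0 ]
  [ 0    1    2     2  0 ]
  [ 0    0    0     0  1 ]
r1 → r1 − 2/3·r2
  [ 1  0  -1  2  0 ]
  [ 0  1   2  2  0 ]
  [ 0  0   0  0  1 ]
The reduced form has 3 nonzero rows.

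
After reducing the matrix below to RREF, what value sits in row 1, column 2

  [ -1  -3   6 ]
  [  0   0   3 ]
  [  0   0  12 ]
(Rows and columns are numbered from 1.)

3

Multiply r1 by -1.
  [ 1  3  -6 ]
  [ 0  0   3 ]
  [ 0  0  12 ]
Multiply r2 by 1/3.
  [ 1  3  -6 ]
  [ 0  0   1 ]
  [ 0  0  12 ]
Subtract 12 times r2 from r3.
  [ 1  3  -6 ]
  [ 0  0   1 ]
  [ 0  0   0 ]
Add 6 times r2 to r1.
  [ 1  3  0 ]
  [ 0  0  1 ]
  [ 0  0  0 ]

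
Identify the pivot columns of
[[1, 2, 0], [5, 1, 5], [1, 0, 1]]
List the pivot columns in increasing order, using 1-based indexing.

1, 2, 3

R2 := R2 − 5·R1
  [ 1   2  0 ]
  [ 0  -9  5 ]
  [ 1   0  1 ]
R3 := R3 − R1
  [ 1   2  0 ]
  [ 0  -9  5 ]
  [ 0  -2  1 ]
R2 := -1/9·R2
  [ 1   2     0 ]
  [ 0   1  -5/9 ]
  [ 0  -2     1 ]
R3 := R3 + 2·R2
  [ 1  2     0 ]
  [ 0  1  -5/9 ]
  [ 0  0  -1/9 ]
R3 := -9·R3
  [ 1  2     0 ]
  [ 0  1  -5/9 ]
  [ 0  0     1 ]
R2 := R2 + 5/9·R3
  [ 1  2  0 ]
  [ 0  1  0 ]
  [ 0  0  1 ]
R1 := R1 − 2·R2
  [ 1  0  0 ]
  [ 0  1  0 ]
  [ 0  0  1 ]
Pivot columns are the columns containing a leading 1.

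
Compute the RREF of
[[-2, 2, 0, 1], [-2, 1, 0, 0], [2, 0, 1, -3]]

[[1, 0, 0, 1/2], [0, 1, 0, 1], [0, 0, 1, -4]]

R1 → -1/2·R1
  [  1  -1  0  -1/2 ]
  [ -2   1  0     0 ]
  [  2   0  1    -3 ]
R2 → R2 + 2·R1
  [ 1  -1  0  -1/2 ]
  [ 0  -1  0    -1 ]
  [ 2   0  1    -3 ]
R3 → R3 − 2·R1
  [ 1  -1  0  -1/2 ]
  [ 0  -1  0    -1 ]
  [ 0   2  1    -2 ]
R2 → -1·R2
  [ 1  -1  0  -1/2 ]
  [ 0   1  0     1 ]
  [ 0   2  1    -2 ]
R3 → R3 − 2·R2
  [ 1  -1  0  -1/2 ]
  [ 0   1  0     1 ]
  [ 0   0  1    -4 ]
R1 → R1 + R2
  [ 1  0  0  1/2 ]
  [ 0  1  0    1 ]
  [ 0  0  1   -4 ]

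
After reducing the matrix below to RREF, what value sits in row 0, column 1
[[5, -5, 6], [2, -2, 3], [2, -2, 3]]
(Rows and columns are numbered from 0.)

r1 -> 1/5·r1
  [ 1  -1  6/5 ]
  [ 2  -2    3 ]
  [ 2  -2    3 ]
r2 -> r2 − 2·r1
  [ 1  -1  6/5 ]
  [ 0   0  3/5 ]
  [ 2  -2    3 ]
r3 -> r3 − 2·r1
  [ 1  -1  6/5 ]
  [ 0   0  3/5 ]
  [ 0   0  3/5 ]
r2 -> 5/3·r2
  [ 1  -1  6/5 ]
  [ 0   0    1 ]
  [ 0   0  3/5 ]
r3 -> r3 − 3/5·r2
  [ 1  -1  6/5 ]
  [ 0   0    1 ]
  [ 0   0    0 ]
r1 -> r1 − 6/5·r2
  [ 1  -1  0 ]
  [ 0   0  1 ]
  [ 0   0  0 ]

-1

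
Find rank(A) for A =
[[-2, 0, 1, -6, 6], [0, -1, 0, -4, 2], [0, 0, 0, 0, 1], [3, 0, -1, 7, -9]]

rank = 4

R1 := -1/2·R1
  [ 1   0  -1/2   3  -3 ]
  [ 0  -1     0  -4   2 ]
  [ 0   0     0   0   1 ]
  [ 3   0    -1   7  -9 ]
R4 := R4 − 3·R1
  [ 1   0  -1/2   3  -3 ]
  [ 0  -1     0  -4   2 ]
  [ 0   0     0   0   1 ]
  [ 0   0   1/2  -2   0 ]
R2 := -1·R2
  [ 1  0  -1/2   3  -3 ]
  [ 0  1     0   4  -2 ]
  [ 0  0     0   0   1 ]
  [ 0  0   1/2  -2   0 ]
R3 <-> R4
  [ 1  0  -1/2   3  -3 ]
  [ 0  1     0   4  -2 ]
  [ 0  0   1/2  -2   0 ]
  [ 0  0     0   0   1 ]
R3 := 2·R3
  [ 1  0  -1/2   3  -3 ]
  [ 0  1     0   4  -2 ]
  [ 0  0     1  -4   0 ]
  [ 0  0     0   0   1 ]
R2 := R2 + 2·R4
  [ 1  0  -1/2   3  -3 ]
  [ 0  1     0   4   0 ]
  [ 0  0     1  -4   0 ]
  [ 0  0     0   0   1 ]
R1 := R1 + 3·R4
  [ 1  0  -1/2   3  0 ]
  [ 0  1     0   4  0 ]
  [ 0  0     1  -4  0 ]
  [ 0  0     0   0  1 ]
R1 := R1 + 1/2·R3
  [ 1  0  0   1  0 ]
  [ 0  1  0   4  0 ]
  [ 0  0  1  -4  0 ]
  [ 0  0  0   0  1 ]
The reduced form has 4 nonzero rows.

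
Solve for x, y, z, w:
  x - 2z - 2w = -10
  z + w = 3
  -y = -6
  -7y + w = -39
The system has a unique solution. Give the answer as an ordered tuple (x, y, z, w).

(-4, 6, 0, 3)

Form the augmented matrix and row-reduce:
  [ 1   0  -2  -2  |  -10 ]
  [ 0   0   1   1  |    3 ]
  [ 0  -1   0   0  |   -6 ]
  [ 0  -7   0   1  |  -39 ]
R2 <-> R3
  [ 1   0  -2  -2  |  -10 ]
  [ 0  -1   0   0  |   -6 ]
  [ 0   0   1   1  |    3 ]
  [ 0  -7   0   1  |  -39 ]
R2 → -1·R2
  [ 1   0  -2  -2  |  -10 ]
  [ 0   1   0   0  |    6 ]
  [ 0   0   1   1  |    3 ]
  [ 0  -7   0   1  |  -39 ]
R4 → R4 + 7·R2
  [ 1  0  -2  -2  |  -10 ]
  [ 0  1   0   0  |    6 ]
  [ 0  0   1   1  |    3 ]
  [ 0  0   0   1  |    3 ]
R3 → R3 − R4
  [ 1  0  -2  -2  |  -10 ]
  [ 0  1   0   0  |    6 ]
  [ 0  0   1   0  |    0 ]
  [ 0  0   0   1  |    3 ]
R1 → R1 + 2·R4
  [ 1  0  -2  0  |  -4 ]
  [ 0  1   0  0  |   6 ]
  [ 0  0   1  0  |   0 ]
  [ 0  0   0  1  |   3 ]
R1 → R1 + 2·R3
  [ 1  0  0  0  |  -4 ]
  [ 0  1  0  0  |   6 ]
  [ 0  0  1  0  |   0 ]
  [ 0  0  0  1  |   3 ]
Reading off the last column: x = -4, y = 6, z = 0, w = 3.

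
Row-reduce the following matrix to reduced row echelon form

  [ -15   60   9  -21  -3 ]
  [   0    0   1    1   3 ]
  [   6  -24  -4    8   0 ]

Multiply r1 by -1/15.
  [ 1   -4  -3/5  7/5  1/5 ]
  [ 0    0     1    1    3 ]
  [ 6  -24    -4    8    0 ]
Subtract 6 times r1 from r3.
  [ 1  -4  -3/5   7/5   1/5 ]
  [ 0   0     1     1     3 ]
  [ 0   0  -2/5  -2/5  -6/5 ]
Add 2/5 times r2 to r3.
  [ 1  -4  -3/5  7/5  1/5 ]
  [ 0   0     1    1    3 ]
  [ 0   0     0    0    0 ]
Add 3/5 times r2 to r1.
  [ 1  -4  0  2  2 ]
  [ 0   0  1  1  3 ]
  [ 0   0  0  0  0 ]

[[1, -4, 0, 2, 2], [0, 0, 1, 1, 3], [0, 0, 0, 0, 0]]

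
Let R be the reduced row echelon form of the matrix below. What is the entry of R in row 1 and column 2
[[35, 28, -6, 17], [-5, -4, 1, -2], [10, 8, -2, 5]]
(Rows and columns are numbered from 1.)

4/5

Multiply r1 by 1/35.
  [  1  4/5  -6/35  17/35 ]
  [ -5   -4      1     -2 ]
  [ 10    8     -2      5 ]
Add 5 times r1 to r2.
  [  1  4/5  -6/35  17/35 ]
  [  0    0    1/7    3/7 ]
  [ 10    8     -2      5 ]
Subtract 10 times r1 from r3.
  [ 1  4/5  -6/35  17/35 ]
  [ 0    0    1/7    3/7 ]
  [ 0    0   -2/7    1/7 ]
Multiply r2 by 7.
  [ 1  4/5  -6/35  17/35 ]
  [ 0    0      1      3 ]
  [ 0    0   -2/7    1/7 ]
Add 2/7 times r2 to r3.
  [ 1  4/5  -6/35  17/35 ]
  [ 0    0      1      3 ]
  [ 0    0      0      1 ]
Subtract 3 times r3 from r2.
  [ 1  4/5  -6/35  17/35 ]
  [ 0    0      1      0 ]
  [ 0    0      0      1 ]
Subtract 17/35 times r3 from r1.
  [ 1  4/5  -6/35  0 ]
  [ 0    0      1  0 ]
  [ 0    0      0  1 ]
Add 6/35 times r2 to r1.
  [ 1  4/5  0  0 ]
  [ 0    0  1  0 ]
  [ 0    0  0  1 ]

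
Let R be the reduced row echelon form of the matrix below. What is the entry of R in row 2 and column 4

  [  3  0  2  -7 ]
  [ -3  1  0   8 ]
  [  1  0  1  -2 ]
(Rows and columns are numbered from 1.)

R1 := 1/3·R1
  [  1  0  2/3  -7/3 ]
  [ -3  1    0     8 ]
  [  1  0    1    -2 ]
R2 := R2 + 3·R1
  [ 1  0  2/3  -7/3 ]
  [ 0  1    2     1 ]
  [ 1  0    1    -2 ]
R3 := R3 − R1
  [ 1  0  2/3  -7/3 ]
  [ 0  1    2     1 ]
  [ 0  0  1/3   1/3 ]
R3 := 3·R3
  [ 1  0  2/3  -7/3 ]
  [ 0  1    2     1 ]
  [ 0  0    1     1 ]
R2 := R2 − 2·R3
  [ 1  0  2/3  -7/3 ]
  [ 0  1    0    -1 ]
  [ 0  0    1     1 ]
R1 := R1 − 2/3·R3
  [ 1  0  0  -3 ]
  [ 0  1  0  -1 ]
  [ 0  0  1   1 ]

-1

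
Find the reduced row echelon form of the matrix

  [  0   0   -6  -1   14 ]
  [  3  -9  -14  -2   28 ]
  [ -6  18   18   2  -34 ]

r1 <-> r2
  [  3  -9  -14  -2   28 ]
  [  0   0   -6  -1   14 ]
  [ -6  18   18   2  -34 ]
r1 → 1/3·r1
  [  1  -3  -14/3  -2/3  28/3 ]
  [  0   0     -6    -1    14 ]
  [ -6  18     18     2   -34 ]
r3 → r3 + 6·r1
  [ 1  -3  -14/3  -2/3  28/3 ]
  [ 0   0     -6    -1    14 ]
  [ 0   0    -10    -2    22 ]
r2 → -1/6·r2
  [ 1  -3  -14/3  -2/3  28/3 ]
  [ 0   0      1   1/6  -7/3 ]
  [ 0   0    -10    -2    22 ]
r3 → r3 + 10·r2
  [ 1  -3  -14/3  -2/3  28/3 ]
  [ 0   0      1   1/6  -7/3 ]
  [ 0   0      0  -1/3  -4/3 ]
r3 → -3·r3
  [ 1  -3  -14/3  -2/3  28/3 ]
  [ 0   0      1   1/6  -7/3 ]
  [ 0   0      0     1     4 ]
r2 → r2 − 1/6·r3
  [ 1  -3  -14/3  -2/3  28/3 ]
  [ 0   0      1     0    -3 ]
  [ 0   0      0     1     4 ]
r1 → r1 + 2/3·r3
  [ 1  -3  -14/3  0  12 ]
  [ 0   0      1  0  -3 ]
  [ 0   0      0  1   4 ]
r1 → r1 + 14/3·r2
  [ 1  -3  0  0  -2 ]
  [ 0   0  1  0  -3 ]
  [ 0   0  0  1   4 ]

[[1, -3, 0, 0, -2], [0, 0, 1, 0, -3], [0, 0, 0, 1, 4]]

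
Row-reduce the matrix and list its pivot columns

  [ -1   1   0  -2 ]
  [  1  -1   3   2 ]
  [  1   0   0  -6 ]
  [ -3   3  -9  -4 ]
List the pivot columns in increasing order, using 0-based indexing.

0, 1, 2, 3

R1 -> -1·R1
  [  1  -1   0   2 ]
  [  1  -1   3   2 ]
  [  1   0   0  -6 ]
  [ -3   3  -9  -4 ]
R2 -> R2 − R1
  [  1  -1   0   2 ]
  [  0   0   3   0 ]
  [  1   0   0  -6 ]
  [ -3   3  -9  -4 ]
R3 -> R3 − R1
  [  1  -1   0   2 ]
  [  0   0   3   0 ]
  [  0   1   0  -8 ]
  [ -3   3  -9  -4 ]
R4 -> R4 + 3·R1
  [ 1  -1   0   2 ]
  [ 0   0   3   0 ]
  [ 0   1   0  -8 ]
  [ 0   0  -9   2 ]
R2 <-> R3
  [ 1  -1   0   2 ]
  [ 0   1   0  -8 ]
  [ 0   0   3   0 ]
  [ 0   0  -9   2 ]
R3 -> 1/3·R3
  [ 1  -1   0   2 ]
  [ 0   1   0  -8 ]
  [ 0   0   1   0 ]
  [ 0   0  -9   2 ]
R4 -> R4 + 9·R3
  [ 1  -1  0   2 ]
  [ 0   1  0  -8 ]
  [ 0   0  1   0 ]
  [ 0   0  0   2 ]
R4 -> 1/2·R4
  [ 1  -1  0   2 ]
  [ 0   1  0  -8 ]
  [ 0   0  1   0 ]
  [ 0   0  0   1 ]
R2 -> R2 + 8·R4
  [ 1  -1  0  2 ]
  [ 0   1  0  0 ]
  [ 0   0  1  0 ]
  [ 0   0  0  1 ]
R1 -> R1 − 2·R4
  [ 1  -1  0  0 ]
  [ 0   1  0  0 ]
  [ 0   0  1  0 ]
  [ 0   0  0  1 ]
R1 -> R1 + R2
  [ 1  0  0  0 ]
  [ 0  1  0  0 ]
  [ 0  0  1  0 ]
  [ 0  0  0  1 ]
Pivot columns are the columns containing a leading 1.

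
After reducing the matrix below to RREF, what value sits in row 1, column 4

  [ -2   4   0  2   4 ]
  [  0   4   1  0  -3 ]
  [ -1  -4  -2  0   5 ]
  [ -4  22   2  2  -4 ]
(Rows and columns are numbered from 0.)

0

r1 -> -1/2·r1
  [  1  -2   0  -1  -2 ]
  [  0   4   1   0  -3 ]
  [ -1  -4  -2   0   5 ]
  [ -4  22   2   2  -4 ]
r3 -> r3 + r1
  [  1  -2   0  -1  -2 ]
  [  0   4   1   0  -3 ]
  [  0  -6  -2  -1   3 ]
  [ -4  22   2   2  -4 ]
r4 -> r4 + 4·r1
  [ 1  -2   0  -1   -2 ]
  [ 0   4   1   0   -3 ]
  [ 0  -6  -2  -1    3 ]
  [ 0  14   2  -2  -12 ]
r2 -> 1/4·r2
  [ 1  -2    0  -1    -2 ]
  [ 0   1  1/4   0  -3/4 ]
  [ 0  -6   -2  -1     3 ]
  [ 0  14    2  -2   -12 ]
r3 -> r3 + 6·r2
  [ 1  -2     0  -1    -2 ]
  [ 0   1   1/4   0  -3/4 ]
  [ 0   0  -1/2  -1  -3/2 ]
  [ 0  14     2  -2   -12 ]
r4 -> r4 − 14·r2
  [ 1  -2     0  -1    -2 ]
  [ 0   1   1/4   0  -3/4 ]
  [ 0   0  -1/2  -1  -3/2 ]
  [ 0   0  -3/2  -2  -3/2 ]
r3 -> -2·r3
  [ 1  -2     0  -1    -2 ]
  [ 0   1   1/4   0  -3/4 ]
  [ 0   0     1   2     3 ]
  [ 0   0  -3/2  -2  -3/2 ]
r4 -> r4 + 3/2·r3
  [ 1  -2    0  -1    -2 ]
  [ 0   1  1/4   0  -3/4 ]
  [ 0   0    1   2     3 ]
  [ 0   0    0   1     3 ]
r3 -> r3 − 2·r4
  [ 1  -2    0  -1    -2 ]
  [ 0   1  1/4   0  -3/4 ]
  [ 0   0    1   0    -3 ]
  [ 0   0    0   1     3 ]
r1 -> r1 + r4
  [ 1  -2    0  0     1 ]
  [ 0   1  1/4  0  -3/4 ]
  [ 0   0    1  0    -3 ]
  [ 0   0    0  1     3 ]
r2 -> r2 − 1/4·r3
  [ 1  -2  0  0   1 ]
  [ 0   1  0  0   0 ]
  [ 0   0  1  0  -3 ]
  [ 0   0  0  1   3 ]
r1 -> r1 + 2·r2
  [ 1  0  0  0   1 ]
  [ 0  1  0  0   0 ]
  [ 0  0  1  0  -3 ]
  [ 0  0  0  1   3 ]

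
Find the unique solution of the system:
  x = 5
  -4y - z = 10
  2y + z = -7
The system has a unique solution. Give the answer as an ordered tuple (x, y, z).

(5, -3/2, -4)

Form the augmented matrix and row-reduce:
  [ 1   0   0  |   5 ]
  [ 0  -4  -1  |  10 ]
  [ 0   2   1  |  -7 ]
R2 -> -1/4·R2
R3 -> R3 − 2·R2
R3 -> 2·R3
R2 -> R2 − 1/4·R3
Reading off the last column: x = 5, y = -3/2, z = -4.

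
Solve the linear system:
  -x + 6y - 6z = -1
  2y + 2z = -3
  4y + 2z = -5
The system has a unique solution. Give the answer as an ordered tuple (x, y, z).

(-2, -1, -1/2)

Form the augmented matrix and row-reduce:
  [ -1  6  -6  |  -1 ]
  [  0  2   2  |  -3 ]
  [  0  4   2  |  -5 ]
r1 → -1·r1
  [ 1  -6  6  |   1 ]
  [ 0   2  2  |  -3 ]
  [ 0   4  2  |  -5 ]
r2 → 1/2·r2
  [ 1  -6  6  |     1 ]
  [ 0   1  1  |  -3/2 ]
  [ 0   4  2  |    -5 ]
r3 → r3 − 4·r2
  [ 1  -6   6  |     1 ]
  [ 0   1   1  |  -3/2 ]
  [ 0   0  -2  |     1 ]
r3 → -1/2·r3
  [ 1  -6  6  |     1 ]
  [ 0   1  1  |  -3/2 ]
  [ 0   0  1  |  -1/2 ]
r2 → r2 − r3
  [ 1  -6  6  |     1 ]
  [ 0   1  0  |    -1 ]
  [ 0   0  1  |  -1/2 ]
r1 → r1 − 6·r3
  [ 1  -6  0  |     4 ]
  [ 0   1  0  |    -1 ]
  [ 0   0  1  |  -1/2 ]
r1 → r1 + 6·r2
  [ 1  0  0  |    -2 ]
  [ 0  1  0  |    -1 ]
  [ 0  0  1  |  -1/2 ]
Reading off the last column: x = -2, y = -1, z = -1/2.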